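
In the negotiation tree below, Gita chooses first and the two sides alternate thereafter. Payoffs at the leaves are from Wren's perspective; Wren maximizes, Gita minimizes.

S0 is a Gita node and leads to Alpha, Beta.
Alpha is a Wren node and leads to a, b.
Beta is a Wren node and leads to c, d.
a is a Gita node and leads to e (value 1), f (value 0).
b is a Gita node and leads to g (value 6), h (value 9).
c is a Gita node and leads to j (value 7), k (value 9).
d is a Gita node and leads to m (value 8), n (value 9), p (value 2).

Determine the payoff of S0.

a (Gita): min(1, 0) = 0
b (Gita): min(6, 9) = 6
Alpha (Wren): max(0, 6) = 6
c (Gita): min(7, 9) = 7
d (Gita): min(8, 9, 2) = 2
Beta (Wren): max(7, 2) = 7
S0 (Gita): min(6, 7) = 6

6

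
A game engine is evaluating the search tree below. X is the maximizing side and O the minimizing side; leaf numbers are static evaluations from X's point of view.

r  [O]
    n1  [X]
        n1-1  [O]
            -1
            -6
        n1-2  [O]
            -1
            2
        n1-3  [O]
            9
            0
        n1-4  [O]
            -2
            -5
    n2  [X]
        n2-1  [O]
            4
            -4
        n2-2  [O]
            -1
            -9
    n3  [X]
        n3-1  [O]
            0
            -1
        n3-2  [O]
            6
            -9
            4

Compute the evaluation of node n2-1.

-4

n2-1 (O): min(4, -4) = -4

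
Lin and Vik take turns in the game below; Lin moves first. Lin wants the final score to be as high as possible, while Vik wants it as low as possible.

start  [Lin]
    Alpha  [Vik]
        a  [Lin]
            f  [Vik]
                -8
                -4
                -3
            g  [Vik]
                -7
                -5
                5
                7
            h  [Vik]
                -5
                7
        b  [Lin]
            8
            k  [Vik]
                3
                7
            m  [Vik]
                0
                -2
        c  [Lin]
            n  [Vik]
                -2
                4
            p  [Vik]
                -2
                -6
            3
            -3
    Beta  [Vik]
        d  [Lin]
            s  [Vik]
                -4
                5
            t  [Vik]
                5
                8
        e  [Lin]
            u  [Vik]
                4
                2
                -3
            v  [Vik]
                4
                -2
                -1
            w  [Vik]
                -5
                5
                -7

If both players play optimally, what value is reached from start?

f (Vik): min(-8, -4, -3) = -8
g (Vik): min(-7, -5, 5, 7) = -7
h (Vik): min(-5, 7) = -5
a (Lin): max(-8, -7, -5) = -5
k (Vik): min(3, 7) = 3
m (Vik): min(0, -2) = -2
b (Lin): max(8, 3, -2) = 8
n (Vik): min(-2, 4) = -2
p (Vik): min(-2, -6) = -6
c (Lin): max(-2, -6, 3, -3) = 3
Alpha (Vik): min(-5, 8, 3) = -5
s (Vik): min(-4, 5) = -4
t (Vik): min(5, 8) = 5
d (Lin): max(-4, 5) = 5
u (Vik): min(4, 2, -3) = -3
v (Vik): min(4, -2, -1) = -2
w (Vik): min(-5, 5, -7) = -7
e (Lin): max(-3, -2, -7) = -2
Beta (Vik): min(5, -2) = -2
start (Lin): max(-5, -2) = -2

-2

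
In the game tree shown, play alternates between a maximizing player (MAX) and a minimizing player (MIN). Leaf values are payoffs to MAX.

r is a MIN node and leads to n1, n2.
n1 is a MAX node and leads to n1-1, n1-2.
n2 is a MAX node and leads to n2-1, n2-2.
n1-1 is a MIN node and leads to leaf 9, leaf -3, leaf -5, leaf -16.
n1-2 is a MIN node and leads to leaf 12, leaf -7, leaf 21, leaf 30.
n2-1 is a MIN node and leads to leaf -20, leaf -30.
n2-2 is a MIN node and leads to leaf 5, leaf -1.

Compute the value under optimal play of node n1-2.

-7

n1-2 (MIN): min(12, -7, 21, 30) = -7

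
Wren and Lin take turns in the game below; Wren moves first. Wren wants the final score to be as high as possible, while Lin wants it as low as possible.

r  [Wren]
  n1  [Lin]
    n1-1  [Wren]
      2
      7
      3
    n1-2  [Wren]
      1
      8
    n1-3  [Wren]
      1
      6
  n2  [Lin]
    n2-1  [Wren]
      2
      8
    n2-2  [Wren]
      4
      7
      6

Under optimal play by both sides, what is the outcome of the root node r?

n1-1 (Wren): max(2, 7, 3) = 7
n1-2 (Wren): max(1, 8) = 8
n1-3 (Wren): max(1, 6) = 6
n1 (Lin): min(7, 8, 6) = 6
n2-1 (Wren): max(2, 8) = 8
n2-2 (Wren): max(4, 7, 6) = 7
n2 (Lin): min(8, 7) = 7
r (Wren): max(6, 7) = 7

7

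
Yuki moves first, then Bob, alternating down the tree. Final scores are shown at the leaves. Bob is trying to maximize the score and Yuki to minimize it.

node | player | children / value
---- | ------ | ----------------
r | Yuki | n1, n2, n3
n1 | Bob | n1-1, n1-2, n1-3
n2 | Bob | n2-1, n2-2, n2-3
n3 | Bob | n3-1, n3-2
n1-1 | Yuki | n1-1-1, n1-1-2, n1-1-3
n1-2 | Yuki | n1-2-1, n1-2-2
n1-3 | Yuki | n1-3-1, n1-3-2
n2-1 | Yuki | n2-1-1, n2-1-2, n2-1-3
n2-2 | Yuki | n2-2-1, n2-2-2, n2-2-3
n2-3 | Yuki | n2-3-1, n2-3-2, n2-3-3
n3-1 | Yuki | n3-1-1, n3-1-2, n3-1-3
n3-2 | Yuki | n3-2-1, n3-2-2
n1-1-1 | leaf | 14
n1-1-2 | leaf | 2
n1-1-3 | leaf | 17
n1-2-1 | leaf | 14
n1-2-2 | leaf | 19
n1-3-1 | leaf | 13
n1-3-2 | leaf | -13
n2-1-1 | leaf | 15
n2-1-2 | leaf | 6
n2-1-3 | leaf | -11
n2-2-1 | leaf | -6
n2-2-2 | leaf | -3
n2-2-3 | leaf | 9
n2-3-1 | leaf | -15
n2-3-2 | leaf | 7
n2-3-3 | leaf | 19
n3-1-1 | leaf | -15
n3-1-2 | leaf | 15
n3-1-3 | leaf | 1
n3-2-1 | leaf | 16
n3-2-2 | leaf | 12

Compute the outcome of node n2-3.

-15

n2-3 (Yuki): min(-15, 7, 19) = -15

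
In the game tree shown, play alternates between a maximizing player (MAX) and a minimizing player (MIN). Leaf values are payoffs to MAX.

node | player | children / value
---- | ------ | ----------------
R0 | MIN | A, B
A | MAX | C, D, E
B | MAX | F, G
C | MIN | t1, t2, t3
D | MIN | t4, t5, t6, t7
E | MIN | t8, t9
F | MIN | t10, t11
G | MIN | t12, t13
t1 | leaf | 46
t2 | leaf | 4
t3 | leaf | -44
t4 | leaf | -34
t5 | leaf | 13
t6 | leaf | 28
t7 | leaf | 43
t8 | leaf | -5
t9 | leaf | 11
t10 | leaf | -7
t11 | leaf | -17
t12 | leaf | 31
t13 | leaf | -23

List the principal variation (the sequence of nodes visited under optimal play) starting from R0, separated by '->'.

C (MIN): min(46, 4, -44) = -44
D (MIN): min(-34, 13, 28, 43) = -34
E (MIN): min(-5, 11) = -5
A (MAX): max(-44, -34, -5) = -5
F (MIN): min(-7, -17) = -17
G (MIN): min(31, -23) = -23
B (MAX): max(-17, -23) = -17
R0 (MIN): min(-5, -17) = -17
At R0, MIN picks B (lowest: -17).
At B, MAX picks F (highest: -17).
At F, MIN picks t11 (lowest: -17).
Terminal value -17.

R0 -> B -> F -> t11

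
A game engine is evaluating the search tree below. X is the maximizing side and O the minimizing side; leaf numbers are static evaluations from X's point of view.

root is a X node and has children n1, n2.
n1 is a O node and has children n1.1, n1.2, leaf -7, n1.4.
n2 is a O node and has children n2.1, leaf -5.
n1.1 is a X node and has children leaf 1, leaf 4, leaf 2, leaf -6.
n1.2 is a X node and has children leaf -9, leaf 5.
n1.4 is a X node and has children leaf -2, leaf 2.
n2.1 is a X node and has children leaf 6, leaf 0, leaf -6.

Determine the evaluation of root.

n1.1 (X): max(1, 4, 2, -6) = 4
n1.2 (X): max(-9, 5) = 5
n1.4 (X): max(-2, 2) = 2
n1 (O): min(4, 5, -7, 2) = -7
n2.1 (X): max(6, 0, -6) = 6
n2 (O): min(6, -5) = -5
root (X): max(-7, -5) = -5

-5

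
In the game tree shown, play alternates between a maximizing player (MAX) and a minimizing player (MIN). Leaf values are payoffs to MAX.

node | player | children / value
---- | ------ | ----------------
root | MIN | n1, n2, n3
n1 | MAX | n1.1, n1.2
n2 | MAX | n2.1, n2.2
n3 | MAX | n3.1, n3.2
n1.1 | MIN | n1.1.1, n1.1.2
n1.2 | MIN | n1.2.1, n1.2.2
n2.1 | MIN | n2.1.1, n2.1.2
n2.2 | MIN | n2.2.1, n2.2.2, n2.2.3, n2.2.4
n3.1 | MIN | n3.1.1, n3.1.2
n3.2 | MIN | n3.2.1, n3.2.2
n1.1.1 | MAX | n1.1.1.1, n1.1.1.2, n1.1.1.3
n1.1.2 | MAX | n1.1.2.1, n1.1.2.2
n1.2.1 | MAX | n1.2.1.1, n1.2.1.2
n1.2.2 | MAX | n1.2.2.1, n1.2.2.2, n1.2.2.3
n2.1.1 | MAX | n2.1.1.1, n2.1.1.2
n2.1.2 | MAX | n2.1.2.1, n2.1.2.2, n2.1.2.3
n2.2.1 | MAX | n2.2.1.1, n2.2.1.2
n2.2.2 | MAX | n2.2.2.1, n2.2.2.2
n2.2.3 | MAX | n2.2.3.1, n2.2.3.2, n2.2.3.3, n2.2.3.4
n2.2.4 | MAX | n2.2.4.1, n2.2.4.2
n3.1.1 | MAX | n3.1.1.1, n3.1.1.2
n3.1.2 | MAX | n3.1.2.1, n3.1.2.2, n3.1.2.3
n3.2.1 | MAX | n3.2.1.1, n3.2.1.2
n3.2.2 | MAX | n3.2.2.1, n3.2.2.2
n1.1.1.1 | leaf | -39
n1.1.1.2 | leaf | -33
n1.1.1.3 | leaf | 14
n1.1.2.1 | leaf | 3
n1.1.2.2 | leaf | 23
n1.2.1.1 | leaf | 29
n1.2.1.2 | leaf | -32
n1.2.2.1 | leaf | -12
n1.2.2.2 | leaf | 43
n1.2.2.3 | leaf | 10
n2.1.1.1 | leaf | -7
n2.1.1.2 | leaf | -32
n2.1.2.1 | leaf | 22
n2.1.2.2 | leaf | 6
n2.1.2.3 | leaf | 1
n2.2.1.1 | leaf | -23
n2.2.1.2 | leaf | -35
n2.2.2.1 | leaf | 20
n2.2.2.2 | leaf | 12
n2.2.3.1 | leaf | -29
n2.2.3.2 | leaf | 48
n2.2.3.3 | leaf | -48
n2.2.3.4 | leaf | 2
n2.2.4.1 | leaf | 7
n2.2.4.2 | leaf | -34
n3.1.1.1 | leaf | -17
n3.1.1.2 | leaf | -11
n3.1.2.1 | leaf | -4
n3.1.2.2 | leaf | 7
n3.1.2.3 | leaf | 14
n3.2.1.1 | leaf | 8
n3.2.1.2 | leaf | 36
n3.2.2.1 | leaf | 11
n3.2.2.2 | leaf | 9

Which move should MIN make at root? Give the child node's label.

n1.1.1 (MAX): max(-39, -33, 14) = 14
n1.1.2 (MAX): max(3, 23) = 23
n1.1 (MIN): min(14, 23) = 14
n1.2.1 (MAX): max(29, -32) = 29
n1.2.2 (MAX): max(-12, 43, 10) = 43
n1.2 (MIN): min(29, 43) = 29
n1 (MAX): max(14, 29) = 29
n2.1.1 (MAX): max(-7, -32) = -7
n2.1.2 (MAX): max(22, 6, 1) = 22
n2.1 (MIN): min(-7, 22) = -7
n2.2.1 (MAX): max(-23, -35) = -23
n2.2.2 (MAX): max(20, 12) = 20
n2.2.3 (MAX): max(-29, 48, -48, 2) = 48
n2.2.4 (MAX): max(7, -34) = 7
n2.2 (MIN): min(-23, 20, 48, 7) = -23
n2 (MAX): max(-7, -23) = -7
n3.1.1 (MAX): max(-17, -11) = -11
n3.1.2 (MAX): max(-4, 7, 14) = 14
n3.1 (MIN): min(-11, 14) = -11
n3.2.1 (MAX): max(8, 36) = 36
n3.2.2 (MAX): max(11, 9) = 11
n3.2 (MIN): min(36, 11) = 11
n3 (MAX): max(-11, 11) = 11
root (MIN): min(29, -7, 11) = -7
MIN at root wants the lowest of {n1=29, n2=-7, n3=11}, so chooses n2.

n2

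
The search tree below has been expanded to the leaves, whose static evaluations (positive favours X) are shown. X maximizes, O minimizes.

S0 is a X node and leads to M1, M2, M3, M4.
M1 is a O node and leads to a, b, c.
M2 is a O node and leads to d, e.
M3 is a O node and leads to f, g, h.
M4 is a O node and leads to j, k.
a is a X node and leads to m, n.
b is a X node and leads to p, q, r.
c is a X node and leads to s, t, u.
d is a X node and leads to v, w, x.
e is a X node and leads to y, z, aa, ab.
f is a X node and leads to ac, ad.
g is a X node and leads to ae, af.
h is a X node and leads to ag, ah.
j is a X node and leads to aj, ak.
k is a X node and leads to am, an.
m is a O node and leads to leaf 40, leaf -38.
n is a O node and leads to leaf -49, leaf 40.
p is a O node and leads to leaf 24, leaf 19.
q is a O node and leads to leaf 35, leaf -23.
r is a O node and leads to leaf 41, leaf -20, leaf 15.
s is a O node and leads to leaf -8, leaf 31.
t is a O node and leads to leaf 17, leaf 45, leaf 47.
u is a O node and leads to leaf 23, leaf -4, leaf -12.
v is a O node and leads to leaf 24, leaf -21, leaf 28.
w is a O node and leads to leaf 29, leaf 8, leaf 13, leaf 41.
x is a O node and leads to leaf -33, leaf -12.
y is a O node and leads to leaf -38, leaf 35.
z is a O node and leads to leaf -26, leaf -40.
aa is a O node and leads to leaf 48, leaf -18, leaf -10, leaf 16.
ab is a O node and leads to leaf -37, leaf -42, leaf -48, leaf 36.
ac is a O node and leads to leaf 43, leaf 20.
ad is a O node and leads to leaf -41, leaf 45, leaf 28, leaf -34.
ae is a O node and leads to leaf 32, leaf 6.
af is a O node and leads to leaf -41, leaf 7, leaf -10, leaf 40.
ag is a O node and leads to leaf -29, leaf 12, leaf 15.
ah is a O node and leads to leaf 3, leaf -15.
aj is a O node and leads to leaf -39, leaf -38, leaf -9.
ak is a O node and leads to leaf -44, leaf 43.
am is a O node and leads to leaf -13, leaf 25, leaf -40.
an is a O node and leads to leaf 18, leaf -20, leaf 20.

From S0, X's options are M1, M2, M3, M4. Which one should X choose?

M3

m (O): min(40, -38) = -38
n (O): min(-49, 40) = -49
a (X): max(-38, -49) = -38
p (O): min(24, 19) = 19
q (O): min(35, -23) = -23
r (O): min(41, -20, 15) = -20
b (X): max(19, -23, -20) = 19
s (O): min(-8, 31) = -8
t (O): min(17, 45, 47) = 17
u (O): min(23, -4, -12) = -12
c (X): max(-8, 17, -12) = 17
M1 (O): min(-38, 19, 17) = -38
v (O): min(24, -21, 28) = -21
w (O): min(29, 8, 13, 41) = 8
x (O): min(-33, -12) = -33
d (X): max(-21, 8, -33) = 8
y (O): min(-38, 35) = -38
z (O): min(-26, -40) = -40
aa (O): min(48, -18, -10, 16) = -18
ab (O): min(-37, -42, -48, 36) = -48
e (X): max(-38, -40, -18, -48) = -18
M2 (O): min(8, -18) = -18
ac (O): min(43, 20) = 20
ad (O): min(-41, 45, 28, -34) = -41
f (X): max(20, -41) = 20
ae (O): min(32, 6) = 6
af (O): min(-41, 7, -10, 40) = -41
g (X): max(6, -41) = 6
ag (O): min(-29, 12, 15) = -29
ah (O): min(3, -15) = -15
h (X): max(-29, -15) = -15
M3 (O): min(20, 6, -15) = -15
aj (O): min(-39, -38, -9) = -39
ak (O): min(-44, 43) = -44
j (X): max(-39, -44) = -39
am (O): min(-13, 25, -40) = -40
an (O): min(18, -20, 20) = -20
k (X): max(-40, -20) = -20
M4 (O): min(-39, -20) = -39
S0 (X): max(-38, -18, -15, -39) = -15
X at S0 wants the highest of {M1=-38, M2=-18, M3=-15, M4=-39}, so chooses M3.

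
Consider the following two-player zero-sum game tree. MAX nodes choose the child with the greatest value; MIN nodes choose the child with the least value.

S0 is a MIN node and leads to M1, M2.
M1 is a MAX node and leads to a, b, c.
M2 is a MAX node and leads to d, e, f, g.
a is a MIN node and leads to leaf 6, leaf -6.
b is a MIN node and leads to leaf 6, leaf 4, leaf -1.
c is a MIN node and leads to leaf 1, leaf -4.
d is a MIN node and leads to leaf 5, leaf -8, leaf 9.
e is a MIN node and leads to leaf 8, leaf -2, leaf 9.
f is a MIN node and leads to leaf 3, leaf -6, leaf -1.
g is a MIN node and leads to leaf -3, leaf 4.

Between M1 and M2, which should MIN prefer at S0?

a (MIN): min(6, -6) = -6
b (MIN): min(6, 4, -1) = -1
c (MIN): min(1, -4) = -4
M1 (MAX): max(-6, -1, -4) = -1
d (MIN): min(5, -8, 9) = -8
e (MIN): min(8, -2, 9) = -2
f (MIN): min(3, -6, -1) = -6
g (MIN): min(-3, 4) = -3
M2 (MAX): max(-8, -2, -6, -3) = -2
MIN prefers the lower value; M1=-1, M2=-2. M2 is better since -2 < -1.

M2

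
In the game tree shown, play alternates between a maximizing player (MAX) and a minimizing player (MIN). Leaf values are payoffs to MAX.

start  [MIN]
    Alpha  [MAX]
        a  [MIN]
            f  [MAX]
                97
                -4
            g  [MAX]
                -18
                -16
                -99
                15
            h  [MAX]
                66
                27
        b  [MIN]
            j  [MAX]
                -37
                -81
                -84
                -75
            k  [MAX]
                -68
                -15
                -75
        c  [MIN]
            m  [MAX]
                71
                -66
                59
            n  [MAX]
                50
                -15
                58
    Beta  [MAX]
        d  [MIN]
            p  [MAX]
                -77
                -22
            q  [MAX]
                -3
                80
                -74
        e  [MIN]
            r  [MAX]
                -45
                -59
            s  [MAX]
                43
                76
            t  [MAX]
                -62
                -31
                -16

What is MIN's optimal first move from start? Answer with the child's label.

Beta

f (MAX): max(97, -4) = 97
g (MAX): max(-18, -16, -99, 15) = 15
h (MAX): max(66, 27) = 66
a (MIN): min(97, 15, 66) = 15
j (MAX): max(-37, -81, -84, -75) = -37
k (MAX): max(-68, -15, -75) = -15
b (MIN): min(-37, -15) = -37
m (MAX): max(71, -66, 59) = 71
n (MAX): max(50, -15, 58) = 58
c (MIN): min(71, 58) = 58
Alpha (MAX): max(15, -37, 58) = 58
p (MAX): max(-77, -22) = -22
q (MAX): max(-3, 80, -74) = 80
d (MIN): min(-22, 80) = -22
r (MAX): max(-45, -59) = -45
s (MAX): max(43, 76) = 76
t (MAX): max(-62, -31, -16) = -16
e (MIN): min(-45, 76, -16) = -45
Beta (MAX): max(-22, -45) = -22
start (MIN): min(58, -22) = -22
MIN at start wants the lowest of {Alpha=58, Beta=-22}, so chooses Beta.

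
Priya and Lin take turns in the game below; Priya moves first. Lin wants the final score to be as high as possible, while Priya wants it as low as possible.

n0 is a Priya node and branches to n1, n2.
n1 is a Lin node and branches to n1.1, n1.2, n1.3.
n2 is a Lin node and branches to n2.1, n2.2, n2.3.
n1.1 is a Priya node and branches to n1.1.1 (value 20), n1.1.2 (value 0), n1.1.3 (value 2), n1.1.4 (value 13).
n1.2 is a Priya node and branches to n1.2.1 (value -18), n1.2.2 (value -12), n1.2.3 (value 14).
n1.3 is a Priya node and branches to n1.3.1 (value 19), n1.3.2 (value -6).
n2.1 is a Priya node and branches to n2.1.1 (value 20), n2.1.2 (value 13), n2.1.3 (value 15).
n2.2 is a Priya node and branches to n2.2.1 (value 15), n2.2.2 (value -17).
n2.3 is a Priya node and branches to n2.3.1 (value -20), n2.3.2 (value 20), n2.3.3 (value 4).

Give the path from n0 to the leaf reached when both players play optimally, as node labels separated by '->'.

n1.1 (Priya): min(20, 0, 2, 13) = 0
n1.2 (Priya): min(-18, -12, 14) = -18
n1.3 (Priya): min(19, -6) = -6
n1 (Lin): max(0, -18, -6) = 0
n2.1 (Priya): min(20, 13, 15) = 13
n2.2 (Priya): min(15, -17) = -17
n2.3 (Priya): min(-20, 20, 4) = -20
n2 (Lin): max(13, -17, -20) = 13
n0 (Priya): min(0, 13) = 0
At n0, Priya picks n1 (lowest: 0).
At n1, Lin picks n1.1 (highest: 0).
At n1.1, Priya picks n1.1.2 (lowest: 0).
Terminal value 0.

n0 -> n1 -> n1.1 -> n1.1.2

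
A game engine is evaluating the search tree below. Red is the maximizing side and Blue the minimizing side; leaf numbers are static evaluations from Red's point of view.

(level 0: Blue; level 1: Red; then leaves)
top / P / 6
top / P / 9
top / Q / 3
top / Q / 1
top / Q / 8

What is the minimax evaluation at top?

P (Red): max(6, 9) = 9
Q (Red): max(3, 1, 8) = 8
top (Blue): min(9, 8) = 8

8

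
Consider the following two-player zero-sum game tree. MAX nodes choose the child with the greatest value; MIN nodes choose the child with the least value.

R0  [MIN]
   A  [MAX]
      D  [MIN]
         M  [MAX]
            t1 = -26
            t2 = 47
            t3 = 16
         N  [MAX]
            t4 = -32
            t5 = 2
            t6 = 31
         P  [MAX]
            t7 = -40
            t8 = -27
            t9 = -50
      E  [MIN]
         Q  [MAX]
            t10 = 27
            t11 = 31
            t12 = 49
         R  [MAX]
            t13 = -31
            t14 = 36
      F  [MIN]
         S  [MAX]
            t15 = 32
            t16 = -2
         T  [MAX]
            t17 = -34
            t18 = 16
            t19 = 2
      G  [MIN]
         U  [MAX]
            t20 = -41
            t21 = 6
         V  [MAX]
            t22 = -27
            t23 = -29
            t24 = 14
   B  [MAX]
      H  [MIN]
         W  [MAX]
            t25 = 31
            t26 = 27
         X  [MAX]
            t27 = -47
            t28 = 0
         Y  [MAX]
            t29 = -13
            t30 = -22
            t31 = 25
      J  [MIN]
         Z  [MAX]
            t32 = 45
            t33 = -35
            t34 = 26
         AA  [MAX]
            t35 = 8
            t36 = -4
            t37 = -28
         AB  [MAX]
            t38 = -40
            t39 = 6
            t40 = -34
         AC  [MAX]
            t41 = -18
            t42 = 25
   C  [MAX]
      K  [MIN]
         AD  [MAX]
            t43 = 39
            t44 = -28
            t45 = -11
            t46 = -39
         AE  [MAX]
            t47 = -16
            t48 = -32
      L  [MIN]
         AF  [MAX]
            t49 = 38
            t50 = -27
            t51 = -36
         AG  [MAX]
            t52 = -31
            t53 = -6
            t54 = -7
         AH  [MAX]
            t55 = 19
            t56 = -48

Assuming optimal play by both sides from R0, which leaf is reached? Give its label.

M (MAX): max(-26, 47, 16) = 47
N (MAX): max(-32, 2, 31) = 31
P (MAX): max(-40, -27, -50) = -27
D (MIN): min(47, 31, -27) = -27
Q (MAX): max(27, 31, 49) = 49
R (MAX): max(-31, 36) = 36
E (MIN): min(49, 36) = 36
S (MAX): max(32, -2) = 32
T (MAX): max(-34, 16, 2) = 16
F (MIN): min(32, 16) = 16
U (MAX): max(-41, 6) = 6
V (MAX): max(-27, -29, 14) = 14
G (MIN): min(6, 14) = 6
A (MAX): max(-27, 36, 16, 6) = 36
W (MAX): max(31, 27) = 31
X (MAX): max(-47, 0) = 0
Y (MAX): max(-13, -22, 25) = 25
H (MIN): min(31, 0, 25) = 0
Z (MAX): max(45, -35, 26) = 45
AA (MAX): max(8, -4, -28) = 8
AB (MAX): max(-40, 6, -34) = 6
AC (MAX): max(-18, 25) = 25
J (MIN): min(45, 8, 6, 25) = 6
B (MAX): max(0, 6) = 6
AD (MAX): max(39, -28, -11, -39) = 39
AE (MAX): max(-16, -32) = -16
K (MIN): min(39, -16) = -16
AF (MAX): max(38, -27, -36) = 38
AG (MAX): max(-31, -6, -7) = -6
AH (MAX): max(19, -48) = 19
L (MIN): min(38, -6, 19) = -6
C (MAX): max(-16, -6) = -6
R0 (MIN): min(36, 6, -6) = -6
At R0, MIN picks C (lowest: -6).
At C, MAX picks L (highest: -6).
At L, MIN picks AG (lowest: -6).
At AG, MAX picks t53 (highest: -6).
Terminal value -6.

t53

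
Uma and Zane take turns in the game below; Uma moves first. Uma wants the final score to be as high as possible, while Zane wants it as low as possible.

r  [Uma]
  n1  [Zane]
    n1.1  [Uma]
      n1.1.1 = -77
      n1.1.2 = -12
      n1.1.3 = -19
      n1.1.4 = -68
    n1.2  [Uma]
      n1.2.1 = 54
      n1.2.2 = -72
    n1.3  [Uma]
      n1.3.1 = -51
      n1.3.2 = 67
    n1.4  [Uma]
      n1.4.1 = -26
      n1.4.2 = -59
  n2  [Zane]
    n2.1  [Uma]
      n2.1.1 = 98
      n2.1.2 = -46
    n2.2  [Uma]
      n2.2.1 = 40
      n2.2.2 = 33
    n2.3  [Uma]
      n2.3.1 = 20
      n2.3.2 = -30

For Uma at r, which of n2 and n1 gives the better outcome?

n2

n2.1 (Uma): max(98, -46) = 98
n2.2 (Uma): max(40, 33) = 40
n2.3 (Uma): max(20, -30) = 20
n2 (Zane): min(98, 40, 20) = 20
n1.1 (Uma): max(-77, -12, -19, -68) = -12
n1.2 (Uma): max(54, -72) = 54
n1.3 (Uma): max(-51, 67) = 67
n1.4 (Uma): max(-26, -59) = -26
n1 (Zane): min(-12, 54, 67, -26) = -26
Uma prefers the higher value; n2=20, n1=-26. n2 is better since 20 > -26.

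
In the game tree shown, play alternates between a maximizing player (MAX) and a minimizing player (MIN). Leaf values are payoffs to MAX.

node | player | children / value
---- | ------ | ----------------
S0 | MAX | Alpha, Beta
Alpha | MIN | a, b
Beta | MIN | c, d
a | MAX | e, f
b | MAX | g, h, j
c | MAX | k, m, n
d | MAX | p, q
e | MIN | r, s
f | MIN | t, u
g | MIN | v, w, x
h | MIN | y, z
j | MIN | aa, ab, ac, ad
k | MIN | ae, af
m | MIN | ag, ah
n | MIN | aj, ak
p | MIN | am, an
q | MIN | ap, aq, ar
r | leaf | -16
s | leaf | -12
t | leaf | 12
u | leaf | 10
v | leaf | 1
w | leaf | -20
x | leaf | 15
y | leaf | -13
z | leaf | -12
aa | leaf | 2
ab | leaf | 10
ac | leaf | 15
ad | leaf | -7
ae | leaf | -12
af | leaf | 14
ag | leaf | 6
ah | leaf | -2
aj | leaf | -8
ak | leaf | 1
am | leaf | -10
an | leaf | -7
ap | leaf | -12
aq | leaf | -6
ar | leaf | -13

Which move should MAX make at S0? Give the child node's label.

e (MIN): min(-16, -12) = -16
f (MIN): min(12, 10) = 10
a (MAX): max(-16, 10) = 10
g (MIN): min(1, -20, 15) = -20
h (MIN): min(-13, -12) = -13
j (MIN): min(2, 10, 15, -7) = -7
b (MAX): max(-20, -13, -7) = -7
Alpha (MIN): min(10, -7) = -7
k (MIN): min(-12, 14) = -12
m (MIN): min(6, -2) = -2
n (MIN): min(-8, 1) = -8
c (MAX): max(-12, -2, -8) = -2
p (MIN): min(-10, -7) = -10
q (MIN): min(-12, -6, -13) = -13
d (MAX): max(-10, -13) = -10
Beta (MIN): min(-2, -10) = -10
S0 (MAX): max(-7, -10) = -7
MAX at S0 wants the highest of {Alpha=-7, Beta=-10}, so chooses Alpha.

Alpha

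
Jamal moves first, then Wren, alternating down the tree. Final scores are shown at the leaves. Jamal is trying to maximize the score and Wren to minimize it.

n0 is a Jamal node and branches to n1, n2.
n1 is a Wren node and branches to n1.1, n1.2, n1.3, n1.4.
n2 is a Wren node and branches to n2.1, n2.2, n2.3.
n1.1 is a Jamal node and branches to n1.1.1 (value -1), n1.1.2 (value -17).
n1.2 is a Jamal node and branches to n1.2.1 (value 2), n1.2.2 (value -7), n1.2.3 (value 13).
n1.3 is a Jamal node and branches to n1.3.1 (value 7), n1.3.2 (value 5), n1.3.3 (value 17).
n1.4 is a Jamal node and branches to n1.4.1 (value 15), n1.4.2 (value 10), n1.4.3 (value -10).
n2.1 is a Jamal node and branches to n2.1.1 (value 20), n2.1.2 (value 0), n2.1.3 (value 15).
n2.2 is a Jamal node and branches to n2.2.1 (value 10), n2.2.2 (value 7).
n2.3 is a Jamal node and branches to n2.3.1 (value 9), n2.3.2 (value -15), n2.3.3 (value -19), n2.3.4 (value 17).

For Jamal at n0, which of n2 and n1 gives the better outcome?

n2

n2.1 (Jamal): max(20, 0, 15) = 20
n2.2 (Jamal): max(10, 7) = 10
n2.3 (Jamal): max(9, -15, -19, 17) = 17
n2 (Wren): min(20, 10, 17) = 10
n1.1 (Jamal): max(-1, -17) = -1
n1.2 (Jamal): max(2, -7, 13) = 13
n1.3 (Jamal): max(7, 5, 17) = 17
n1.4 (Jamal): max(15, 10, -10) = 15
n1 (Wren): min(-1, 13, 17, 15) = -1
Jamal prefers the higher value; n2=10, n1=-1. n2 is better since 10 > -1.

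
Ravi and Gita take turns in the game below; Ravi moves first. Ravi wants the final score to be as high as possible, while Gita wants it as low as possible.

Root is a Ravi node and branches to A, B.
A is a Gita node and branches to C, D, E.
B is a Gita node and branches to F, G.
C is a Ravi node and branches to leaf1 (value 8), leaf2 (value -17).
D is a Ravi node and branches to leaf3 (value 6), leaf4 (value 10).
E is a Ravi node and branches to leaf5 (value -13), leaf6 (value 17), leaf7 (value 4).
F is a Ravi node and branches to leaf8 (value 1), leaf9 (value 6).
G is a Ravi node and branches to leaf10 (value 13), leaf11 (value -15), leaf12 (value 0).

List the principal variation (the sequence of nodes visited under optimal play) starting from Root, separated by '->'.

Root -> A -> C -> leaf1

C (Ravi): max(8, -17) = 8
D (Ravi): max(6, 10) = 10
E (Ravi): max(-13, 17, 4) = 17
A (Gita): min(8, 10, 17) = 8
F (Ravi): max(1, 6) = 6
G (Ravi): max(13, -15, 0) = 13
B (Gita): min(6, 13) = 6
Root (Ravi): max(8, 6) = 8
At Root, Ravi picks A (highest: 8).
At A, Gita picks C (lowest: 8).
At C, Ravi picks leaf1 (highest: 8).
Terminal value 8.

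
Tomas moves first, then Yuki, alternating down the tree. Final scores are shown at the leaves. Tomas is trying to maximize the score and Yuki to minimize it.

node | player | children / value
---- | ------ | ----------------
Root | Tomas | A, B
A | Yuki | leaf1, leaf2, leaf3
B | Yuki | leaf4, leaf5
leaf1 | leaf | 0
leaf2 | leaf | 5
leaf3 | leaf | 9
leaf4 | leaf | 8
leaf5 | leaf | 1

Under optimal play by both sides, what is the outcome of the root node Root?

A (Yuki): min(0, 5, 9) = 0
B (Yuki): min(8, 1) = 1
Root (Tomas): max(0, 1) = 1

1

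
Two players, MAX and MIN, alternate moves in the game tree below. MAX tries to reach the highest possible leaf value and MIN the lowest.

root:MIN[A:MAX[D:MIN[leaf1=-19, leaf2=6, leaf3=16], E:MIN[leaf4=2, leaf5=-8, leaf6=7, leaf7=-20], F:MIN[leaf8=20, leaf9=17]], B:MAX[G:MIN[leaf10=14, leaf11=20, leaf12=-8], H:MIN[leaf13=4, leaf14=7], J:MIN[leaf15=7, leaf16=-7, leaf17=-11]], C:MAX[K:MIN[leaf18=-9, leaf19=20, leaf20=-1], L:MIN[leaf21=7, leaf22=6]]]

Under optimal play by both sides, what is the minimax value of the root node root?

4

D (MIN): min(-19, 6, 16) = -19
E (MIN): min(2, -8, 7, -20) = -20
F (MIN): min(20, 17) = 17
A (MAX): max(-19, -20, 17) = 17
G (MIN): min(14, 20, -8) = -8
H (MIN): min(4, 7) = 4
J (MIN): min(7, -7, -11) = -11
B (MAX): max(-8, 4, -11) = 4
K (MIN): min(-9, 20, -1) = -9
L (MIN): min(7, 6) = 6
C (MAX): max(-9, 6) = 6
root (MIN): min(17, 4, 6) = 4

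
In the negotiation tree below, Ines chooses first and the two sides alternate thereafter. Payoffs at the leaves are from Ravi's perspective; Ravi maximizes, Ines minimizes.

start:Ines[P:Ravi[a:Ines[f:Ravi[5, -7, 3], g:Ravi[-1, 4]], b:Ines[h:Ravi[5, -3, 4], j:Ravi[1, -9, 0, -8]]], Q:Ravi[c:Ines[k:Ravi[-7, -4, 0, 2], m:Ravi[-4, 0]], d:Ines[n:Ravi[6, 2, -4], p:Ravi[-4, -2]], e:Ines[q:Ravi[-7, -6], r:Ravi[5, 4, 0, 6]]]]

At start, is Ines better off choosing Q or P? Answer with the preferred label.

k (Ravi): max(-7, -4, 0, 2) = 2
m (Ravi): max(-4, 0) = 0
c (Ines): min(2, 0) = 0
n (Ravi): max(6, 2, -4) = 6
p (Ravi): max(-4, -2) = -2
d (Ines): min(6, -2) = -2
q (Ravi): max(-7, -6) = -6
r (Ravi): max(5, 4, 0, 6) = 6
e (Ines): min(-6, 6) = -6
Q (Ravi): max(0, -2, -6) = 0
f (Ravi): max(5, -7, 3) = 5
g (Ravi): max(-1, 4) = 4
a (Ines): min(5, 4) = 4
h (Ravi): max(5, -3, 4) = 5
j (Ravi): max(1, -9, 0, -8) = 1
b (Ines): min(5, 1) = 1
P (Ravi): max(4, 1) = 4
Ines prefers the lower value; Q=0, P=4. Q is better since 0 < 4.

Q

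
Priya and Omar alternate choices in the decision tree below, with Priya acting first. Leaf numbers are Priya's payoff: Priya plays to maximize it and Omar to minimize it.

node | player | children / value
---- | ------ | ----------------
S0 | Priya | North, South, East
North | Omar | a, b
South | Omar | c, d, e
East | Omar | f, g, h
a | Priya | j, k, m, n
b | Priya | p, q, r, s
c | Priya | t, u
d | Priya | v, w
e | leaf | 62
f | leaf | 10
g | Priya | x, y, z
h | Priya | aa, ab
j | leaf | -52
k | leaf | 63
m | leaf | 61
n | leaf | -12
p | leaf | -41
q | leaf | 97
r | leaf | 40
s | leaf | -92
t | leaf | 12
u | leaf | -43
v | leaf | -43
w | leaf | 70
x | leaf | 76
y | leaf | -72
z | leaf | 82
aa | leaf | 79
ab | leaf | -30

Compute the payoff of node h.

h (Priya): max(79, -30) = 79

79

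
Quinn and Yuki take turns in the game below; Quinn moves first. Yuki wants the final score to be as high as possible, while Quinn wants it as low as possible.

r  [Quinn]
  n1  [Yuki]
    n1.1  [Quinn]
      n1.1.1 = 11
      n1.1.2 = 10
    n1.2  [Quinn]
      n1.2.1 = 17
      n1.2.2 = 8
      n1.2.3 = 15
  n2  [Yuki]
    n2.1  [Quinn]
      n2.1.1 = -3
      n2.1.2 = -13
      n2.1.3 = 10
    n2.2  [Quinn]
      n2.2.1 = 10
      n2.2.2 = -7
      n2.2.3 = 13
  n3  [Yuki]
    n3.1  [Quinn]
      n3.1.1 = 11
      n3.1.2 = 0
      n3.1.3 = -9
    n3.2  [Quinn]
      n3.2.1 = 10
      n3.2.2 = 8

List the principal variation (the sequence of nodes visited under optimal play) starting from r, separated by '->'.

r -> n2 -> n2.2 -> n2.2.2

n1.1 (Quinn): min(11, 10) = 10
n1.2 (Quinn): min(17, 8, 15) = 8
n1 (Yuki): max(10, 8) = 10
n2.1 (Quinn): min(-3, -13, 10) = -13
n2.2 (Quinn): min(10, -7, 13) = -7
n2 (Yuki): max(-13, -7) = -7
n3.1 (Quinn): min(11, 0, -9) = -9
n3.2 (Quinn): min(10, 8) = 8
n3 (Yuki): max(-9, 8) = 8
r (Quinn): min(10, -7, 8) = -7
At r, Quinn picks n2 (lowest: -7).
At n2, Yuki picks n2.2 (highest: -7).
At n2.2, Quinn picks n2.2.2 (lowest: -7).
Terminal value -7.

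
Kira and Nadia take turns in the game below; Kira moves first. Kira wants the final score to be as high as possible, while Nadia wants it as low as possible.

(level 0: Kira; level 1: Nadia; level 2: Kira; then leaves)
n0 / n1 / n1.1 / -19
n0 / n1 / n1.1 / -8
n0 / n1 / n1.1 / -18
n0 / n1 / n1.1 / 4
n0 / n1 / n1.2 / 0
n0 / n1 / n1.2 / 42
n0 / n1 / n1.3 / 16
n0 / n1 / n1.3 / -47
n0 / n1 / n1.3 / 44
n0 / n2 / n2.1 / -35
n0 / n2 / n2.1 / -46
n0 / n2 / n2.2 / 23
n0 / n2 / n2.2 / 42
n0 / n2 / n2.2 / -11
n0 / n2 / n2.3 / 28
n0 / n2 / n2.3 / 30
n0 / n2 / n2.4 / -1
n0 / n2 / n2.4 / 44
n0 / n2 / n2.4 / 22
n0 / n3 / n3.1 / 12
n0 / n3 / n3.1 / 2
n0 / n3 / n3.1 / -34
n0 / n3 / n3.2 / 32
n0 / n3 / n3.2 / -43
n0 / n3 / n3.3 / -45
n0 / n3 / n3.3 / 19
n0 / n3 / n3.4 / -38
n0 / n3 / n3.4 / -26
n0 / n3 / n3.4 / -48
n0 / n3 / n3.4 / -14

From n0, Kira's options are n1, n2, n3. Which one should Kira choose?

n1.1 (Kira): max(-19, -8, -18, 4) = 4
n1.2 (Kira): max(0, 42) = 42
n1.3 (Kira): max(16, -47, 44) = 44
n1 (Nadia): min(4, 42, 44) = 4
n2.1 (Kira): max(-35, -46) = -35
n2.2 (Kira): max(23, 42, -11) = 42
n2.3 (Kira): max(28, 30) = 30
n2.4 (Kira): max(-1, 44, 22) = 44
n2 (Nadia): min(-35, 42, 30, 44) = -35
n3.1 (Kira): max(12, 2, -34) = 12
n3.2 (Kira): max(32, -43) = 32
n3.3 (Kira): max(-45, 19) = 19
n3.4 (Kira): max(-38, -26, -48, -14) = -14
n3 (Nadia): min(12, 32, 19, -14) = -14
n0 (Kira): max(4, -35, -14) = 4
Kira at n0 wants the highest of {n1=4, n2=-35, n3=-14}, so chooses n1.

n1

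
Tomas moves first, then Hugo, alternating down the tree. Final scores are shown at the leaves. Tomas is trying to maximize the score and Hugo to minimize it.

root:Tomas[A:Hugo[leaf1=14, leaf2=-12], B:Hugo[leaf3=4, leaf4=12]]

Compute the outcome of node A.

-12

A (Hugo): min(14, -12) = -12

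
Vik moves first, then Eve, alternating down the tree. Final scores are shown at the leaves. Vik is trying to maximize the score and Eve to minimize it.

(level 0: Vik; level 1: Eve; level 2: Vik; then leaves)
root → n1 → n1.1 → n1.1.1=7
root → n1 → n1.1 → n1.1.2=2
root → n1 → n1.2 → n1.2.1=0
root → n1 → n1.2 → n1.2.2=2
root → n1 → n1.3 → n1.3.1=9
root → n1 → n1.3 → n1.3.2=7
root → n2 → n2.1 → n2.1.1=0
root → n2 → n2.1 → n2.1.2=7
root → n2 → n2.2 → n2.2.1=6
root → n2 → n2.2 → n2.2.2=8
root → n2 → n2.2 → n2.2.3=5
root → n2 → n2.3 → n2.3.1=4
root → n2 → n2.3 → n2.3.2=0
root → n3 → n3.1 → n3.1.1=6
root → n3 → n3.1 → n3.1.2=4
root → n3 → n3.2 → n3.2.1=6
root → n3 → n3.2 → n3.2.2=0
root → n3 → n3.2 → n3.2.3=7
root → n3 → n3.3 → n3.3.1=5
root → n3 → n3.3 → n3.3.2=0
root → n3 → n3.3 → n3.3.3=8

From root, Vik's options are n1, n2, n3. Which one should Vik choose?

n1.1 (Vik): max(7, 2) = 7
n1.2 (Vik): max(0, 2) = 2
n1.3 (Vik): max(9, 7) = 9
n1 (Eve): min(7, 2, 9) = 2
n2.1 (Vik): max(0, 7) = 7
n2.2 (Vik): max(6, 8, 5) = 8
n2.3 (Vik): max(4, 0) = 4
n2 (Eve): min(7, 8, 4) = 4
n3.1 (Vik): max(6, 4) = 6
n3.2 (Vik): max(6, 0, 7) = 7
n3.3 (Vik): max(5, 0, 8) = 8
n3 (Eve): min(6, 7, 8) = 6
root (Vik): max(2, 4, 6) = 6
Vik at root wants the highest of {n1=2, n2=4, n3=6}, so chooses n3.

n3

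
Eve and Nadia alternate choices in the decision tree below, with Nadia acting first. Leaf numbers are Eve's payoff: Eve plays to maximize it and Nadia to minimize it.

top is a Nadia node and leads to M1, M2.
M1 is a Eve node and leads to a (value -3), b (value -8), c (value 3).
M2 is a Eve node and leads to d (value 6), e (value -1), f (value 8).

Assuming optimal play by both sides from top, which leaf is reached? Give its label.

c

M1 (Eve): max(-3, -8, 3) = 3
M2 (Eve): max(6, -1, 8) = 8
top (Nadia): min(3, 8) = 3
At top, Nadia picks M1 (lowest: 3).
At M1, Eve picks c (highest: 3).
Terminal value 3.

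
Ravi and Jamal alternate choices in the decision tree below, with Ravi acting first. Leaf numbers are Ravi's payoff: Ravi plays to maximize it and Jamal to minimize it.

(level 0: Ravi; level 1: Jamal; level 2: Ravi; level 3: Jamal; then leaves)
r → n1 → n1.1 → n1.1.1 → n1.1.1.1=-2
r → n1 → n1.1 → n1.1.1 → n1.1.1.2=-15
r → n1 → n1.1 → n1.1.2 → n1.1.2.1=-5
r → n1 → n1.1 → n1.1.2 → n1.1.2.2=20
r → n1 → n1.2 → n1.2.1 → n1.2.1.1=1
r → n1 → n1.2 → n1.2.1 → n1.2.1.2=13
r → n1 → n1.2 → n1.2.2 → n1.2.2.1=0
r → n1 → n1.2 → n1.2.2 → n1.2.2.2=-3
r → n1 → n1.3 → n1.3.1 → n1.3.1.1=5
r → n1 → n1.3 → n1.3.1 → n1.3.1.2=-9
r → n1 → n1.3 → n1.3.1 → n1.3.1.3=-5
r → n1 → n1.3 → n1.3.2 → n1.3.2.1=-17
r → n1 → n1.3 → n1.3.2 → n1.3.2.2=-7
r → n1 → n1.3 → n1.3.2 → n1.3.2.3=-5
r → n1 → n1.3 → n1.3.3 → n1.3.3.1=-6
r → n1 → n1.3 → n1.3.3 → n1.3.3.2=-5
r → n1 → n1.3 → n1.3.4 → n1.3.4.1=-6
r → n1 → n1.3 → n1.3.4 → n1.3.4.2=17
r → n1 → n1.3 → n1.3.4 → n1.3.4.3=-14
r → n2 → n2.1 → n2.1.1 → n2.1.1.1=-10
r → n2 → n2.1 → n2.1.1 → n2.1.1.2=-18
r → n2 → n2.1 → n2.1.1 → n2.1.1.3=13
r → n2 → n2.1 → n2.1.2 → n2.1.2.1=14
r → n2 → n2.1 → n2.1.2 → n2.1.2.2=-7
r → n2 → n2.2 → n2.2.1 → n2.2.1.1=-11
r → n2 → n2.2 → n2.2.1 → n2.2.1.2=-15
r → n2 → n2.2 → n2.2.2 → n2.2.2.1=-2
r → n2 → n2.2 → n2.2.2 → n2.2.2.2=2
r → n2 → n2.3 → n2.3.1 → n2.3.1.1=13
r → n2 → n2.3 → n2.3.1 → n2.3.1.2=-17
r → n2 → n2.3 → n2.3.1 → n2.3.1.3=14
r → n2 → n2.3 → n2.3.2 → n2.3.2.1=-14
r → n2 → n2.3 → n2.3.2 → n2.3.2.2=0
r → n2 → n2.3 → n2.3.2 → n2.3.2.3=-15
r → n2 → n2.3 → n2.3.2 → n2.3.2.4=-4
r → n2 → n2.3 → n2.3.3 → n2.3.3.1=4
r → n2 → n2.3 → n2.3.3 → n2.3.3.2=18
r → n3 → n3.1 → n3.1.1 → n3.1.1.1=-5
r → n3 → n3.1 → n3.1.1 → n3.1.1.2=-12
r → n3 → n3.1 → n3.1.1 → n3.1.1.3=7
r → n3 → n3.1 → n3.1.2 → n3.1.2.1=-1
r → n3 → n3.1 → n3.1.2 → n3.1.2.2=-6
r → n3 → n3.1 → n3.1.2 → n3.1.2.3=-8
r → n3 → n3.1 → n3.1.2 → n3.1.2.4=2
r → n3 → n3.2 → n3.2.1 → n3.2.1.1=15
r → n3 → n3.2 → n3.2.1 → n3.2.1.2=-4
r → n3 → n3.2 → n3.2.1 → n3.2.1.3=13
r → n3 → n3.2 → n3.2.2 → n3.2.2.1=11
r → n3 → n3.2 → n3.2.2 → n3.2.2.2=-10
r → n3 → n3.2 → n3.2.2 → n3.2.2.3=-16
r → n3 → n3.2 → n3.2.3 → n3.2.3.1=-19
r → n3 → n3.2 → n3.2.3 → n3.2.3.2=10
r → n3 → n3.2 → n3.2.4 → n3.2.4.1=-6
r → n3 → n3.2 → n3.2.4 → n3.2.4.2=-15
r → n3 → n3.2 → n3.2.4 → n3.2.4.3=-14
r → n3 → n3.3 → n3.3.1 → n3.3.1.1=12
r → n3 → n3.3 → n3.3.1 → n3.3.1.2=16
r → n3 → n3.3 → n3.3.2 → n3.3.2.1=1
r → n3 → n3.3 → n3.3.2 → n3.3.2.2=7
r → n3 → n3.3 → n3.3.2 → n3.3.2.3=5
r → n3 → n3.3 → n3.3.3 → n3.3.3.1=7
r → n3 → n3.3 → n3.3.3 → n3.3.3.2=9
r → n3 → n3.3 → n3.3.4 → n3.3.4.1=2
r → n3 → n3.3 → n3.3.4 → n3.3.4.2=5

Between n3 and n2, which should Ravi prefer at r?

n2

n3.1.1 (Jamal): min(-5, -12, 7) = -12
n3.1.2 (Jamal): min(-1, -6, -8, 2) = -8
n3.1 (Ravi): max(-12, -8) = -8
n3.2.1 (Jamal): min(15, -4, 13) = -4
n3.2.2 (Jamal): min(11, -10, -16) = -16
n3.2.3 (Jamal): min(-19, 10) = -19
n3.2.4 (Jamal): min(-6, -15, -14) = -15
n3.2 (Ravi): max(-4, -16, -19, -15) = -4
n3.3.1 (Jamal): min(12, 16) = 12
n3.3.2 (Jamal): min(1, 7, 5) = 1
n3.3.3 (Jamal): min(7, 9) = 7
n3.3.4 (Jamal): min(2, 5) = 2
n3.3 (Ravi): max(12, 1, 7, 2) = 12
n3 (Jamal): min(-8, -4, 12) = -8
n2.1.1 (Jamal): min(-10, -18, 13) = -18
n2.1.2 (Jamal): min(14, -7) = -7
n2.1 (Ravi): max(-18, -7) = -7
n2.2.1 (Jamal): min(-11, -15) = -15
n2.2.2 (Jamal): min(-2, 2) = -2
n2.2 (Ravi): max(-15, -2) = -2
n2.3.1 (Jamal): min(13, -17, 14) = -17
n2.3.2 (Jamal): min(-14, 0, -15, -4) = -15
n2.3.3 (Jamal): min(4, 18) = 4
n2.3 (Ravi): max(-17, -15, 4) = 4
n2 (Jamal): min(-7, -2, 4) = -7
Ravi prefers the higher value; n3=-8, n2=-7. n2 is better since -7 > -8.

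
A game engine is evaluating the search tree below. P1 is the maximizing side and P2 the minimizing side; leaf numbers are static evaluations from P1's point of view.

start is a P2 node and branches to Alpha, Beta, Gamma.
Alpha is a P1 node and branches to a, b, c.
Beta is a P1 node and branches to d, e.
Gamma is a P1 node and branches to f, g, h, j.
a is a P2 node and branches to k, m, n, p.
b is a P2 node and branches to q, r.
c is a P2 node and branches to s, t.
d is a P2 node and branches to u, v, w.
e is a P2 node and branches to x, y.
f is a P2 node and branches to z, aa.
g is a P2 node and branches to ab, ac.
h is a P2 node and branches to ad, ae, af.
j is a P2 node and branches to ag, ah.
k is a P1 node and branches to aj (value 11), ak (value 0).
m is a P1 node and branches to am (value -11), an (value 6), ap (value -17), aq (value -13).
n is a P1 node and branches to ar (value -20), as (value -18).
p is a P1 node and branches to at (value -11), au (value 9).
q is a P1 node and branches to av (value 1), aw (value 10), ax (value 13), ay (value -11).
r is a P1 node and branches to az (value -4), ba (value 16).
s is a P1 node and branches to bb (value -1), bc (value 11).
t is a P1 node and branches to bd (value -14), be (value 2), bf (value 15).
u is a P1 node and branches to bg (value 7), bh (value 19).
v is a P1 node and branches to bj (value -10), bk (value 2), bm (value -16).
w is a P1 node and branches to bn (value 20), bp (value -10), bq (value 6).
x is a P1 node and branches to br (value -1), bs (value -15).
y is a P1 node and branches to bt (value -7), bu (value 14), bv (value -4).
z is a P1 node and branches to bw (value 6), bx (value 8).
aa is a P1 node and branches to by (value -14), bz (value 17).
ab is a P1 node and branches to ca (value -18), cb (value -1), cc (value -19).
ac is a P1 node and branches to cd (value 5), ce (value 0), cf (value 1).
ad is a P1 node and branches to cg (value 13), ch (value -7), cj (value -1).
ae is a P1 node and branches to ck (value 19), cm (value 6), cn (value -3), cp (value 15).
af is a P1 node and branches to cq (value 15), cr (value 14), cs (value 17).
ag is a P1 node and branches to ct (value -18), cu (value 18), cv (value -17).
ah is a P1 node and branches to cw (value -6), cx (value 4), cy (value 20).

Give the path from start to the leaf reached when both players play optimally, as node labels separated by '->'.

start -> Beta -> d -> v -> bk

k (P1): max(11, 0) = 11
m (P1): max(-11, 6, -17, -13) = 6
n (P1): max(-20, -18) = -18
p (P1): max(-11, 9) = 9
a (P2): min(11, 6, -18, 9) = -18
q (P1): max(1, 10, 13, -11) = 13
r (P1): max(-4, 16) = 16
b (P2): min(13, 16) = 13
s (P1): max(-1, 11) = 11
t (P1): max(-14, 2, 15) = 15
c (P2): min(11, 15) = 11
Alpha (P1): max(-18, 13, 11) = 13
u (P1): max(7, 19) = 19
v (P1): max(-10, 2, -16) = 2
w (P1): max(20, -10, 6) = 20
d (P2): min(19, 2, 20) = 2
x (P1): max(-1, -15) = -1
y (P1): max(-7, 14, -4) = 14
e (P2): min(-1, 14) = -1
Beta (P1): max(2, -1) = 2
z (P1): max(6, 8) = 8
aa (P1): max(-14, 17) = 17
f (P2): min(8, 17) = 8
ab (P1): max(-18, -1, -19) = -1
ac (P1): max(5, 0, 1) = 5
g (P2): min(-1, 5) = -1
ad (P1): max(13, -7, -1) = 13
ae (P1): max(19, 6, -3, 15) = 19
af (P1): max(15, 14, 17) = 17
h (P2): min(13, 19, 17) = 13
ag (P1): max(-18, 18, -17) = 18
ah (P1): max(-6, 4, 20) = 20
j (P2): min(18, 20) = 18
Gamma (P1): max(8, -1, 13, 18) = 18
start (P2): min(13, 2, 18) = 2
At start, P2 picks Beta (lowest: 2).
At Beta, P1 picks d (highest: 2).
At d, P2 picks v (lowest: 2).
At v, P1 picks bk (highest: 2).
Terminal value 2.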